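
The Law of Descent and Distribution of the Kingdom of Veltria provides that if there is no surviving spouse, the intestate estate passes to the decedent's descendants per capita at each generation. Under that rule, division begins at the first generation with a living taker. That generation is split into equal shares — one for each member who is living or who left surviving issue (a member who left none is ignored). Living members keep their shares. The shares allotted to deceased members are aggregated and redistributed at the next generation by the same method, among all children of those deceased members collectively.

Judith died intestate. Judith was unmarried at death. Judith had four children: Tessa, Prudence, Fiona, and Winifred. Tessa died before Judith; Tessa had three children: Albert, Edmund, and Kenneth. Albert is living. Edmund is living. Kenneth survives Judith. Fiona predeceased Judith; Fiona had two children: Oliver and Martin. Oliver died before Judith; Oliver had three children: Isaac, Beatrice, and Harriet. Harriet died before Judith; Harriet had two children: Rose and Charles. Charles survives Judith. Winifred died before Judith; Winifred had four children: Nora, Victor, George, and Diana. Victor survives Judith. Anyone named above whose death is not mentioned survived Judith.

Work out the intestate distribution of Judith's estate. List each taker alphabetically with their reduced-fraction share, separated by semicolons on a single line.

Albert 1/12; Beatrice 1/36; Charles 1/72; Diana 1/12; Edmund 1/12; George 1/12; Isaac 1/36; Kenneth 1/12; Martin 1/12; Nora 1/12; Prudence 1/4; Rose 1/72; Victor 1/12

There is no surviving spouse, so the entire estate passes to Judith's descendants per capita at each generation.
At generation 1 (Tessa, Prudence, Fiona, Winifred) there are 4 shares of (1)/4 = 1/4 each.
Living: Prudence — each takes 1/4.
Deceased: Tessa, Fiona, and Winifred. Their combined 3/4 is pooled and carried to generation 2.
At generation 2 (Albert, Edmund, Kenneth, Oliver, Martin, Nora, Victor, George, Diana) there are 9 shares of (3/4)/9 = 1/12 each.
Living: Albert, Edmund, Kenneth, Martin, Nora, Victor, George, and Diana — each takes 1/12.
Deceased: Oliver. That 1/12 share is carried to generation 3.
At generation 3 (Isaac, Beatrice, Harriet) there are 3 shares of (1/12)/3 = 1/36 each.
Living: Isaac and Beatrice — each takes 1/36.
Deceased: Harriet. That 1/36 share is carried to generation 4.
At generation 4 (Rose, Charles) there are 2 shares of (1/36)/2 = 1/72 each.
Living: Rose and Charles — each takes 1/72.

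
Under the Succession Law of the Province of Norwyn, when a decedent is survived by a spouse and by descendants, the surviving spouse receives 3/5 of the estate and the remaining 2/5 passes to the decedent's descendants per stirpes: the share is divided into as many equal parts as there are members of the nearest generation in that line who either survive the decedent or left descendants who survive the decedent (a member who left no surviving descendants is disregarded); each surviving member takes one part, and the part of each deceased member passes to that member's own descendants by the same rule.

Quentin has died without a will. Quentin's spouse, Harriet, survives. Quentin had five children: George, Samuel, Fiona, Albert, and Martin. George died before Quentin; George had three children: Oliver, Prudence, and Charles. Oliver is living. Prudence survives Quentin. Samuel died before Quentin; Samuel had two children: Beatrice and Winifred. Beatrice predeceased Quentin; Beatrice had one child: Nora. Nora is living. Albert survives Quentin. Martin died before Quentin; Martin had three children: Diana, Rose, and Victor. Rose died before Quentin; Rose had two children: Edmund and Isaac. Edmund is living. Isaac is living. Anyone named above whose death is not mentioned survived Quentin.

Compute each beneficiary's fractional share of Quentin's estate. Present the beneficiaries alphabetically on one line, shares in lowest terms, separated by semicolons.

Albert 2/25; Charles 2/75; Diana 2/75; Edmund 1/75; Fiona 2/25; Harriet 3/5; Isaac 1/75; Nora 1/25; Oliver 2/75; Prudence 2/75; Victor 2/75; Winifred 1/25

Harriet, as surviving spouse, takes 3/5.
The remaining 2/5 passes to Quentin's descendants per stirpes.
The 2/5 is divided into 5 equal shares of 2/25 among George, Samuel, Fiona, Albert, Martin.
George predeceased; the 2/25 allotted to George's branch passes to George's issue by representation.
The 2/25 is divided into 3 equal shares of 2/75 among Oliver, Prudence, Charles.
Oliver is living and takes 2/75.
Prudence is living and takes 2/75.
Charles is living and takes 2/75.
Samuel predeceased; the 2/25 allotted to Samuel's branch passes to Samuel's issue by representation.
The 2/25 is divided into 2 equal shares of 1/25 among Beatrice, Winifred.
Beatrice predeceased; the 1/25 allotted to Beatrice's branch passes to Beatrice's issue by representation.
Nora is the sole taker at this level and receives the full 1/25.
Winifred is living and takes 1/25.
Fiona is living and takes 2/25.
Albert is living and takes 2/25.
Martin predeceased; the 2/25 allotted to Martin's branch passes to Martin's issue by representation.
The 2/25 is divided into 3 equal shares of 2/75 among Diana, Rose, Victor.
Diana is living and takes 2/75.
Rose predeceased; the 2/75 allotted to Rose's branch passes to Rose's issue by representation.
The 2/75 is divided into 2 equal shares of 1/75 among Edmund, Isaac.
Edmund is living and takes 1/75.
Isaac is living and takes 1/75.
Victor is living and takes 2/75.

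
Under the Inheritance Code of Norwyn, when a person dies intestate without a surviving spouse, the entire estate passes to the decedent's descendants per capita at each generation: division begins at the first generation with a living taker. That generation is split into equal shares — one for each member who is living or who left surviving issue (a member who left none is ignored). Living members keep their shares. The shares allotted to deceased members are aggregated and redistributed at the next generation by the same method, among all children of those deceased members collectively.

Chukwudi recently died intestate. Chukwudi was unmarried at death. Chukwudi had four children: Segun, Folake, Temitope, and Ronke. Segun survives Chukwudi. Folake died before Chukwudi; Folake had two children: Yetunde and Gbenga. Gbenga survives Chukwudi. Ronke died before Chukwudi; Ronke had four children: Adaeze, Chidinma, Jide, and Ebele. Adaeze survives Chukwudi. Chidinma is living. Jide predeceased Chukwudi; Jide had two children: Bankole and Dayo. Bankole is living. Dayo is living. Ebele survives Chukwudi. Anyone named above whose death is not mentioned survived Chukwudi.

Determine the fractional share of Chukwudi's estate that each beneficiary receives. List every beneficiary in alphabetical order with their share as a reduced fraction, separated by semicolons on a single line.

There is no surviving spouse, so the entire estate passes to Chukwudi's descendants per capita at each generation.
At generation 1 (Segun, Folake, Temitope, Ronke) there are 4 shares of (1)/4 = 1/4 each.
Living: Segun and Temitope — each takes 1/4.
Deceased: Folake and Ronke. Their combined 1/2 is pooled and carried to generation 2.
At generation 2 (Yetunde, Gbenga, Adaeze, Chidinma, Jide, Ebele) there are 6 shares of (1/2)/6 = 1/12 each.
Living: Yetunde, Gbenga, Adaeze, Chidinma, and Ebele — each takes 1/12.
Deceased: Jide. That 1/12 share is carried to generation 3.
At generation 3 (Bankole, Dayo) there are 2 shares of (1/12)/2 = 1/24 each.
Living: Bankole and Dayo — each takes 1/24.

Adaeze 1/12; Bankole 1/24; Chidinma 1/12; Dayo 1/24; Ebele 1/12; Gbenga 1/12; Segun 1/4; Temitope 1/4; Yetunde 1/12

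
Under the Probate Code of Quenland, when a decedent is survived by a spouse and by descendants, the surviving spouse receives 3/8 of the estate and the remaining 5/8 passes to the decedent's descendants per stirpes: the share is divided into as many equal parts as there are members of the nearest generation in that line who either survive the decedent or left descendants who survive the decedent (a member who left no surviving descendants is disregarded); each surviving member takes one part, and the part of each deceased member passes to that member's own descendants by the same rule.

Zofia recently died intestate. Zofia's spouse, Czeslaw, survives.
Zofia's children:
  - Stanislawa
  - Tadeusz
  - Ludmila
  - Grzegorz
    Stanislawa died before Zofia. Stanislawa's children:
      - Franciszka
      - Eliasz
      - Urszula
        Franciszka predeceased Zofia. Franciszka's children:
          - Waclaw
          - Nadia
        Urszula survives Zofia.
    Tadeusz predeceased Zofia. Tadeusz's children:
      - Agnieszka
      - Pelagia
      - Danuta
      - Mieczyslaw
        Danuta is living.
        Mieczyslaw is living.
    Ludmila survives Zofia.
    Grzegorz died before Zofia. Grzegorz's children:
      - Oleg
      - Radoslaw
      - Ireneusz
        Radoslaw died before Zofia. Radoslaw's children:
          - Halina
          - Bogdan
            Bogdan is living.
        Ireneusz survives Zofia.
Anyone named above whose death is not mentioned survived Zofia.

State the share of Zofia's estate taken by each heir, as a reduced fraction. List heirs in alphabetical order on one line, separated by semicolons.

Agnieszka 5/128; Bogdan 5/192; Czeslaw 3/8; Danuta 5/128; Eliasz 5/96; Halina 5/192; Ireneusz 5/96; Ludmila 5/32; Mieczyslaw 5/128; Nadia 5/192; Oleg 5/96; Pelagia 5/128; Urszula 5/96; Waclaw 5/192

Czeslaw, as surviving spouse, takes 3/8.
The remaining 5/8 passes to Zofia's descendants per stirpes.
The 5/8 is divided into 4 equal shares of 5/32 among Stanislawa, Tadeusz, Ludmila, Grzegorz.
Stanislawa predeceased; the 5/32 allotted to Stanislawa's branch passes to Stanislawa's issue by representation.
The 5/32 is divided into 3 equal shares of 5/96 among Franciszka, Eliasz, Urszula.
Franciszka predeceased; the 5/96 allotted to Franciszka's branch passes to Franciszka's issue by representation.
The 5/96 is divided into 2 equal shares of 5/192 among Waclaw, Nadia.
Waclaw is living and takes 5/192.
Nadia is living and takes 5/192.
Eliasz is living and takes 5/96.
Urszula is living and takes 5/96.
Tadeusz predeceased; the 5/32 allotted to Tadeusz's branch passes to Tadeusz's issue by representation.
The 5/32 is divided into 4 equal shares of 5/128 among Agnieszka, Pelagia, Danuta, Mieczyslaw.
Agnieszka is living and takes 5/128.
Pelagia is living and takes 5/128.
Danuta is living and takes 5/128.
Mieczyslaw is living and takes 5/128.
Ludmila is living and takes 5/32.
Grzegorz predeceased; the 5/32 allotted to Grzegorz's branch passes to Grzegorz's issue by representation.
The 5/32 is divided into 3 equal shares of 5/96 among Oleg, Radoslaw, Ireneusz.
Oleg is living and takes 5/96.
Radoslaw predeceased; the 5/96 allotted to Radoslaw's branch passes to Radoslaw's issue by representation.
The 5/96 is divided into 2 equal shares of 5/192 among Halina, Bogdan.
Halina is living and takes 5/192.
Bogdan is living and takes 5/192.
Ireneusz is living and takes 5/96.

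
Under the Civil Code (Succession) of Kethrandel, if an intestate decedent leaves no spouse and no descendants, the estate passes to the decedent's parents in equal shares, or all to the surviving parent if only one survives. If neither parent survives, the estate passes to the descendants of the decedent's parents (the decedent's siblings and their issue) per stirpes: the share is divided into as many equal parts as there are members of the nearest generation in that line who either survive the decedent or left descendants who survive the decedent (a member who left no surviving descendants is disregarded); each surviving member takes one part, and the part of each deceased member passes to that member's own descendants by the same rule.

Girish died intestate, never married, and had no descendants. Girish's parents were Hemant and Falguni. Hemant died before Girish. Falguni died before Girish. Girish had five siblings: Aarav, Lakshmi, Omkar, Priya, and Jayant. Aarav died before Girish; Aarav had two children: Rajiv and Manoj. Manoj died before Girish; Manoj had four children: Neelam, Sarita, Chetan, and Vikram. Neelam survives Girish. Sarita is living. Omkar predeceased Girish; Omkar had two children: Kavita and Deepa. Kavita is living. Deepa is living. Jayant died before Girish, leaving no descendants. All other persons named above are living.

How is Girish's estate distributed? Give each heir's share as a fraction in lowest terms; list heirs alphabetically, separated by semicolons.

Chetan 1/32; Deepa 1/8; Kavita 1/8; Lakshmi 1/4; Neelam 1/32; Priya 1/4; Rajiv 1/8; Sarita 1/32; Vikram 1/32

Neither parent survives and there are no descendants, so the estate passes to Girish's siblings and their issue per stirpes.
Jayant left no surviving issue, so that branch lapses and is disregarded.
The estate is divided into 4 equal shares of 1/4 among Aarav, Lakshmi, Omkar, Priya.
Aarav predeceased; the 1/4 allotted to Aarav's branch passes to Aarav's issue by representation.
The 1/4 is divided into 2 equal shares of 1/8 among Rajiv, Manoj.
Rajiv is living and takes 1/8.
Manoj predeceased; the 1/8 allotted to Manoj's branch passes to Manoj's issue by representation.
The 1/8 is divided into 4 equal shares of 1/32 among Neelam, Sarita, Chetan, Vikram.
Neelam is living and takes 1/32.
Sarita is living and takes 1/32.
Chetan is living and takes 1/32.
Vikram is living and takes 1/32.
Lakshmi is living and takes 1/4.
Omkar predeceased; the 1/4 allotted to Omkar's branch passes to Omkar's issue by representation.
The 1/4 is divided into 2 equal shares of 1/8 among Kavita, Deepa.
Kavita is living and takes 1/8.
Deepa is living and takes 1/8.
Priya is living and takes 1/4.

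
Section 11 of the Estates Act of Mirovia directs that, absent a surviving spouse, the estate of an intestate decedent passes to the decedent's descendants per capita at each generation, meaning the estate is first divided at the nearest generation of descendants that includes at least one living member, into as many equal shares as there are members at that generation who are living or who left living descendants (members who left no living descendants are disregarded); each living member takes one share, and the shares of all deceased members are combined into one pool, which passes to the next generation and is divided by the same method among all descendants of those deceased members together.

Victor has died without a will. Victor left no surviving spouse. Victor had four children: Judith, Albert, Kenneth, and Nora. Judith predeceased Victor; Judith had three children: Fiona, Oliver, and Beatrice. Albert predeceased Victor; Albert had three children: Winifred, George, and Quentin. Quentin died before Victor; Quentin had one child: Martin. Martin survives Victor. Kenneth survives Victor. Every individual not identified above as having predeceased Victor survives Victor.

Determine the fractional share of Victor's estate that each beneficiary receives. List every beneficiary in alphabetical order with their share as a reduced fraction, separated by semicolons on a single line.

There is no surviving spouse, so the entire estate passes to Victor's descendants per capita at each generation.
At generation 1 (Judith, Albert, Kenneth, Nora) there are 4 shares of (1)/4 = 1/4 each.
Living: Kenneth and Nora — each takes 1/4.
Deceased: Judith and Albert. Their combined 1/2 is pooled and carried to generation 2.
At generation 2 (Fiona, Oliver, Beatrice, Winifred, George, Quentin) there are 6 shares of (1/2)/6 = 1/12 each.
Living: Fiona, Oliver, Beatrice, Winifred, and George — each takes 1/12.
Deceased: Quentin. That 1/12 share is carried to generation 3.
At generation 3 (Martin) there are 1 shares of (1/12)/1 = 1/12 each.
Living: Martin — each takes 1/12.

Beatrice 1/12; Fiona 1/12; George 1/12; Kenneth 1/4; Martin 1/12; Nora 1/4; Oliver 1/12; Winifred 1/12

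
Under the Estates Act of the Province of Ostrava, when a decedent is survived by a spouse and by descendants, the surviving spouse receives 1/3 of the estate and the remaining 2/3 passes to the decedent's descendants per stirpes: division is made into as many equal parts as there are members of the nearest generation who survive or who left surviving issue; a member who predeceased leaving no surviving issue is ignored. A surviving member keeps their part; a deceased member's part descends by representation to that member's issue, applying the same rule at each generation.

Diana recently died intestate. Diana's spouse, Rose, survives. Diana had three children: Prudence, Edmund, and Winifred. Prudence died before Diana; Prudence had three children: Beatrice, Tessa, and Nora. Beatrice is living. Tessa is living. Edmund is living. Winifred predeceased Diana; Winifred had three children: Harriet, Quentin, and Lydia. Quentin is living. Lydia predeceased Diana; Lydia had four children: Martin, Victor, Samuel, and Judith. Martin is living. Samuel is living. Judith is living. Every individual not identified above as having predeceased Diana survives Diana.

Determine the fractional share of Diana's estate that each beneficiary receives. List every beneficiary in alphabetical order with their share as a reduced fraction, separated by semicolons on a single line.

Beatrice 2/27; Edmund 2/9; Harriet 2/27; Judith 1/54; Martin 1/54; Nora 2/27; Quentin 2/27; Rose 1/3; Samuel 1/54; Tessa 2/27; Victor 1/54

Rose, as surviving spouse, takes 1/3.
The remaining 2/3 passes to Diana's descendants per stirpes.
The 2/3 is divided into 3 equal shares of 2/9 among Prudence, Edmund, Winifred.
Prudence predeceased; the 2/9 allotted to Prudence's branch passes to Prudence's issue by representation.
The 2/9 is divided into 3 equal shares of 2/27 among Beatrice, Tessa, Nora.
Beatrice is living and takes 2/27.
Tessa is living and takes 2/27.
Nora is living and takes 2/27.
Edmund is living and takes 2/9.
Winifred predeceased; the 2/9 allotted to Winifred's branch passes to Winifred's issue by representation.
The 2/9 is divided into 3 equal shares of 2/27 among Harriet, Quentin, Lydia.
Harriet is living and takes 2/27.
Quentin is living and takes 2/27.
Lydia predeceased; the 2/27 allotted to Lydia's branch passes to Lydia's issue by representation.
The 2/27 is divided into 4 equal shares of 1/54 among Martin, Victor, Samuel, Judith.
Martin is living and takes 1/54.
Victor is living and takes 1/54.
Samuel is living and takes 1/54.
Judith is living and takes 1/54.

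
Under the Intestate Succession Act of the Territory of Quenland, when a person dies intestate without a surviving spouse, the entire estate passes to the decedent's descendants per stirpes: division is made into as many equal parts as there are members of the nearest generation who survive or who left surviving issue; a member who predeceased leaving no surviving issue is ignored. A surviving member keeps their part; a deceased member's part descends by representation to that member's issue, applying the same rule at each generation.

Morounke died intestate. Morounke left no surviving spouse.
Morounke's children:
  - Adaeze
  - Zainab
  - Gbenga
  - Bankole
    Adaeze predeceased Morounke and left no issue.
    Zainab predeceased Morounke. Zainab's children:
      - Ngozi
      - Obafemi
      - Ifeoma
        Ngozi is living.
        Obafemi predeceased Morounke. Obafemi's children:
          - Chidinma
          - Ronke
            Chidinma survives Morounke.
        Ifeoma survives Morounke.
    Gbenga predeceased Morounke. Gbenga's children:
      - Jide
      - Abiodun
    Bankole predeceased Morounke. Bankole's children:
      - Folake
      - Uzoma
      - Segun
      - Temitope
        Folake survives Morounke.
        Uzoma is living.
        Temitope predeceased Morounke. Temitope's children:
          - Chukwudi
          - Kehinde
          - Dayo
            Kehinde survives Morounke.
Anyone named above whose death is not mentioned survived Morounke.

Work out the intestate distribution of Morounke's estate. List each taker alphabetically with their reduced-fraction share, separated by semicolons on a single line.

Abiodun 1/6; Chidinma 1/18; Chukwudi 1/36; Dayo 1/36; Folake 1/12; Ifeoma 1/9; Jide 1/6; Kehinde 1/36; Ngozi 1/9; Ronke 1/18; Segun 1/12; Uzoma 1/12

There is no surviving spouse, so the entire estate passes to Morounke's descendants per stirpes.
Adaeze left no surviving issue, so that branch lapses and is disregarded.
The estate is divided into 3 equal shares of 1/3 among Zainab, Gbenga, Bankole.
Zainab predeceased; the 1/3 allotted to Zainab's branch passes to Zainab's issue by representation.
The 1/3 is divided into 3 equal shares of 1/9 among Ngozi, Obafemi, Ifeoma.
Ngozi is living and takes 1/9.
Obafemi predeceased; the 1/9 allotted to Obafemi's branch passes to Obafemi's issue by representation.
The 1/9 is divided into 2 equal shares of 1/18 among Chidinma, Ronke.
Chidinma is living and takes 1/18.
Ronke is living and takes 1/18.
Ifeoma is living and takes 1/9.
Gbenga predeceased; the 1/3 allotted to Gbenga's branch passes to Gbenga's issue by representation.
The 1/3 is divided into 2 equal shares of 1/6 among Jide, Abiodun.
Jide is living and takes 1/6.
Abiodun is living and takes 1/6.
Bankole predeceased; the 1/3 allotted to Bankole's branch passes to Bankole's issue by representation.
The 1/3 is divided into 4 equal shares of 1/12 among Folake, Uzoma, Segun, Temitope.
Folake is living and takes 1/12.
Uzoma is living and takes 1/12.
Segun is living and takes 1/12.
Temitope predeceased; the 1/12 allotted to Temitope's branch passes to Temitope's issue by representation.
The 1/12 is divided into 3 equal shares of 1/36 among Chukwudi, Kehinde, Dayo.
Chukwudi is living and takes 1/36.
Kehinde is living and takes 1/36.
Dayo is living and takes 1/36.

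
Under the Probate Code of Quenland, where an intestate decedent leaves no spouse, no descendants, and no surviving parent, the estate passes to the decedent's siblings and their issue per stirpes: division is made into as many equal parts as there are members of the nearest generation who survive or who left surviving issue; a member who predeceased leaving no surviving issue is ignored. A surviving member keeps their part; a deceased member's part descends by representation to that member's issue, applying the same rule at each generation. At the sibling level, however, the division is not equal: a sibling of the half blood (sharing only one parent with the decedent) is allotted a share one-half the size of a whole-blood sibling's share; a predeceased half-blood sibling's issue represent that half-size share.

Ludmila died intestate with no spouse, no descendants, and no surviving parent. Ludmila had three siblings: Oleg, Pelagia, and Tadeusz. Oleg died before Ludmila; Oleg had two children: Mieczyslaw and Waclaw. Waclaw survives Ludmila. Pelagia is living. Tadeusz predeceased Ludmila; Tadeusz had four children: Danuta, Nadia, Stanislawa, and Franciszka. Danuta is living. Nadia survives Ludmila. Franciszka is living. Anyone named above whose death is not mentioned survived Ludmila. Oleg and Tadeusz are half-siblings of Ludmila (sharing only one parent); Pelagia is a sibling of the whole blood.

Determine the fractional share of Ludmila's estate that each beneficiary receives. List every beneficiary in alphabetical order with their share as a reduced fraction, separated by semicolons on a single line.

No spouse, descendants, or parent survives, so the estate passes to Ludmila's siblings per stirpes.
Half-blood siblings count for one-half the weight of whole-blood siblings at the initial division.
Dividing 1 in proportion to weights (total weight 2): Oleg (weight 1/2) → 1/4; Pelagia (weight 1) → 1/2; Tadeusz (weight 1/2) → 1/4.
Oleg predeceased; the 1/4 allotted to Oleg's branch passes to Oleg's issue by representation.
The 1/4 is divided into 2 equal shares of 1/8 among Mieczyslaw, Waclaw.
Mieczyslaw is living and takes 1/8.
Waclaw is living and takes 1/8.
Pelagia is living and takes 1/2.
Tadeusz predeceased; the 1/4 allotted to Tadeusz's branch passes to Tadeusz's issue by representation.
The 1/4 is divided into 4 equal shares of 1/16 among Danuta, Nadia, Stanislawa, Franciszka.
Danuta is living and takes 1/16.
Nadia is living and takes 1/16.
Stanislawa is living and takes 1/16.
Franciszka is living and takes 1/16.

Danuta 1/16; Franciszka 1/16; Mieczyslaw 1/8; Nadia 1/16; Pelagia 1/2; Stanislawa 1/16; Waclaw 1/8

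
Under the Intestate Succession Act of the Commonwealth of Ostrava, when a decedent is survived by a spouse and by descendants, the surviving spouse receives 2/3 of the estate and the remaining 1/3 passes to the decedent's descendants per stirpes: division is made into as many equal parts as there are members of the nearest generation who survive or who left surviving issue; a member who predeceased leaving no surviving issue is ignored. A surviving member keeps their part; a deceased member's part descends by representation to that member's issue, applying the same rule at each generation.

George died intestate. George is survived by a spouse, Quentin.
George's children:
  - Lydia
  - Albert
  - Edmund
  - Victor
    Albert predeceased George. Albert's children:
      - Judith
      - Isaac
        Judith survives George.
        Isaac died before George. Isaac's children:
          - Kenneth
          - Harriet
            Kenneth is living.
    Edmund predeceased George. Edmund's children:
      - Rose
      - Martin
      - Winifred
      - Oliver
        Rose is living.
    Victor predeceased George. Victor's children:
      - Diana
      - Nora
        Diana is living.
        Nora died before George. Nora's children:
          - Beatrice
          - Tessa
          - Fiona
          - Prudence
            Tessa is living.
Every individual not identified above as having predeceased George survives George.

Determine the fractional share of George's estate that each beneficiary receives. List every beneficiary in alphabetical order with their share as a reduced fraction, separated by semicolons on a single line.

Quentin, as surviving spouse, takes 2/3.
The remaining 1/3 passes to George's descendants per stirpes.
The 1/3 is divided into 4 equal shares of 1/12 among Lydia, Albert, Edmund, Victor.
Lydia is living and takes 1/12.
Albert predeceased; the 1/12 allotted to Albert's branch passes to Albert's issue by representation.
The 1/12 is divided into 2 equal shares of 1/24 among Judith, Isaac.
Judith is living and takes 1/24.
Isaac predeceased; the 1/24 allotted to Isaac's branch passes to Isaac's issue by representation.
The 1/24 is divided into 2 equal shares of 1/48 among Kenneth, Harriet.
Kenneth is living and takes 1/48.
Harriet is living and takes 1/48.
Edmund predeceased; the 1/12 allotted to Edmund's branch passes to Edmund's issue by representation.
The 1/12 is divided into 4 equal shares of 1/48 among Rose, Martin, Winifred, Oliver.
Rose is living and takes 1/48.
Martin is living and takes 1/48.
Winifred is living and takes 1/48.
Oliver is living and takes 1/48.
Victor predeceased; the 1/12 allotted to Victor's branch passes to Victor's issue by representation.
The 1/12 is divided into 2 equal shares of 1/24 among Diana, Nora.
Diana is living and takes 1/24.
Nora predeceased; the 1/24 allotted to Nora's branch passes to Nora's issue by representation.
The 1/24 is divided into 4 equal shares of 1/96 among Beatrice, Tessa, Fiona, Prudence.
Beatrice is living and takes 1/96.
Tessa is living and takes 1/96.
Fiona is living and takes 1/96.
Prudence is living and takes 1/96.

Beatrice 1/96; Diana 1/24; Fiona 1/96; Harriet 1/48; Judith 1/24; Kenneth 1/48; Lydia 1/12; Martin 1/48; Oliver 1/48; Prudence 1/96; Quentin 2/3; Rose 1/48; Tessa 1/96; Winifred 1/48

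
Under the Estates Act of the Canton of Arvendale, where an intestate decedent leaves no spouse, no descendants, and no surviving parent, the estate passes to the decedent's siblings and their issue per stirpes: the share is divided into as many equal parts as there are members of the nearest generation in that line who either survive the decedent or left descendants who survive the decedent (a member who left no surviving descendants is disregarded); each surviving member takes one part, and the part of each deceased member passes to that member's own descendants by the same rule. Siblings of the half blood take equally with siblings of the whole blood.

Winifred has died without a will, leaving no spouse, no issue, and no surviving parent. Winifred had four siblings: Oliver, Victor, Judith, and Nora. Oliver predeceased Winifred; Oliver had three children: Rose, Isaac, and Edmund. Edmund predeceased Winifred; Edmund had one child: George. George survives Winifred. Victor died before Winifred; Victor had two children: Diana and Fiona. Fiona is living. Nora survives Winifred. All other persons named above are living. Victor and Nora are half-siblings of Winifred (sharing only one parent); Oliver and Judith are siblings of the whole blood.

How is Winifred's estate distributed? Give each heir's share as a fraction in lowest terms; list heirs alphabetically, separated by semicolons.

No spouse, descendants, or parent survives, so the estate passes to Winifred's siblings per stirpes.
Half-blood and whole-blood siblings take equally under the stated rule.
The estate is divided into 4 equal shares of 1/4 among Oliver, Victor, Judith, Nora.
Oliver predeceased; the 1/4 allotted to Oliver's branch passes to Oliver's issue by representation.
The 1/4 is divided into 3 equal shares of 1/12 among Rose, Isaac, Edmund.
Rose is living and takes 1/12.
Isaac is living and takes 1/12.
Edmund predeceased; the 1/12 allotted to Edmund's branch passes to Edmund's issue by representation.
George is the sole taker at this level and receives the full 1/12.
Victor predeceased; the 1/4 allotted to Victor's branch passes to Victor's issue by representation.
The 1/4 is divided into 2 equal shares of 1/8 among Diana, Fiona.
Diana is living and takes 1/8.
Fiona is living and takes 1/8.
Judith is living and takes 1/4.
Nora is living and takes 1/4.

Diana 1/8; Fiona 1/8; George 1/12; Isaac 1/12; Judith 1/4; Nora 1/4; Rose 1/12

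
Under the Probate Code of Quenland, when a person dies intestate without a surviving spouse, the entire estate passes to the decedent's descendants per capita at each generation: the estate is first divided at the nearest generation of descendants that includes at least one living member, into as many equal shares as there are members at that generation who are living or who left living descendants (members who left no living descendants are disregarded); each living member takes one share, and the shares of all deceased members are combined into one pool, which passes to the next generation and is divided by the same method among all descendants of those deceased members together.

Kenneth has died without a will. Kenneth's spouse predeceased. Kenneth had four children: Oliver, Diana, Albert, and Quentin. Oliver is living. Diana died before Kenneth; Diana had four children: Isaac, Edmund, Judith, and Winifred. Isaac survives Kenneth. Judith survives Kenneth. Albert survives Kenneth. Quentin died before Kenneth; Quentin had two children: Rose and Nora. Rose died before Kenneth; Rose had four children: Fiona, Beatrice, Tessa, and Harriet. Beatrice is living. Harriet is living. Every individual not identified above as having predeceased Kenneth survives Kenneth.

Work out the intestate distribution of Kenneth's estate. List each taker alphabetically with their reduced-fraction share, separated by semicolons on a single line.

Albert 1/4; Beatrice 1/48; Edmund 1/12; Fiona 1/48; Harriet 1/48; Isaac 1/12; Judith 1/12; Nora 1/12; Oliver 1/4; Tessa 1/48; Winifred 1/12

There is no surviving spouse, so the entire estate passes to Kenneth's descendants per capita at each generation.
At generation 1 (Oliver, Diana, Albert, Quentin) there are 4 shares of (1)/4 = 1/4 each.
Living: Oliver and Albert — each takes 1/4.
Deceased: Diana and Quentin. Their combined 1/2 is pooled and carried to generation 2.
At generation 2 (Isaac, Edmund, Judith, Winifred, Rose, Nora) there are 6 shares of (1/2)/6 = 1/12 each.
Living: Isaac, Edmund, Judith, Winifred, and Nora — each takes 1/12.
Deceased: Rose. That 1/12 share is carried to generation 3.
At generation 3 (Fiona, Beatrice, Tessa, Harriet) there are 4 shares of (1/12)/4 = 1/48 each.
Living: Fiona, Beatrice, Tessa, and Harriet — each takes 1/48.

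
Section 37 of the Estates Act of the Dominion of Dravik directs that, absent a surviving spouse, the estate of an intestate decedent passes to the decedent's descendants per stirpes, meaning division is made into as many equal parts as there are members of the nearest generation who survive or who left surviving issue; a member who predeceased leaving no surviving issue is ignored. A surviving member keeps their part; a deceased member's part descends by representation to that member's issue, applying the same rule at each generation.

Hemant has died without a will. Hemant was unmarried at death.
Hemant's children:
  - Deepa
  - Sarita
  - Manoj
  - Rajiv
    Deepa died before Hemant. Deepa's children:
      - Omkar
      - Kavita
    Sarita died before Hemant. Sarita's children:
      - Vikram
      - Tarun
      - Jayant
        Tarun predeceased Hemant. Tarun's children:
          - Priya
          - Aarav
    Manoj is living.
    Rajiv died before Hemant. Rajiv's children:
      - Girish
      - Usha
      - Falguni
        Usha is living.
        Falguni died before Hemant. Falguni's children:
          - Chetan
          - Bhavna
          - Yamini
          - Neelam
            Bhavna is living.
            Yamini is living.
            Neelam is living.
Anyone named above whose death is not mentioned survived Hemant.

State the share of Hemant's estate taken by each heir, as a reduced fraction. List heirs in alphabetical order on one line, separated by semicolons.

There is no surviving spouse, so the entire estate passes to Hemant's descendants per stirpes.
The estate is divided into 4 equal shares of 1/4 among Deepa, Sarita, Manoj, Rajiv.
Deepa predeceased; the 1/4 allotted to Deepa's branch passes to Deepa's issue by representation.
The 1/4 is divided into 2 equal shares of 1/8 among Omkar, Kavita.
Omkar is living and takes 1/8.
Kavita is living and takes 1/8.
Sarita predeceased; the 1/4 allotted to Sarita's branch passes to Sarita's issue by representation.
The 1/4 is divided into 3 equal shares of 1/12 among Vikram, Tarun, Jayant.
Vikram is living and takes 1/12.
Tarun predeceased; the 1/12 allotted to Tarun's branch passes to Tarun's issue by representation.
The 1/12 is divided into 2 equal shares of 1/24 among Priya, Aarav.
Priya is living and takes 1/24.
Aarav is living and takes 1/24.
Jayant is living and takes 1/12.
Manoj is living and takes 1/4.
Rajiv predeceased; the 1/4 allotted to Rajiv's branch passes to Rajiv's issue by representation.
The 1/4 is divided into 3 equal shares of 1/12 among Girish, Usha, Falguni.
Girish is living and takes 1/12.
Usha is living and takes 1/12.
Falguni predeceased; the 1/12 allotted to Falguni's branch passes to Falguni's issue by representation.
The 1/12 is divided into 4 equal shares of 1/48 among Chetan, Bhavna, Yamini, Neelam.
Chetan is living and takes 1/48.
Bhavna is living and takes 1/48.
Yamini is living and takes 1/48.
Neelam is living and takes 1/48.

Aarav 1/24; Bhavna 1/48; Chetan 1/48; Girish 1/12; Jayant 1/12; Kavita 1/8; Manoj 1/4; Neelam 1/48; Omkar 1/8; Priya 1/24; Usha 1/12; Vikram 1/12; Yamini 1/48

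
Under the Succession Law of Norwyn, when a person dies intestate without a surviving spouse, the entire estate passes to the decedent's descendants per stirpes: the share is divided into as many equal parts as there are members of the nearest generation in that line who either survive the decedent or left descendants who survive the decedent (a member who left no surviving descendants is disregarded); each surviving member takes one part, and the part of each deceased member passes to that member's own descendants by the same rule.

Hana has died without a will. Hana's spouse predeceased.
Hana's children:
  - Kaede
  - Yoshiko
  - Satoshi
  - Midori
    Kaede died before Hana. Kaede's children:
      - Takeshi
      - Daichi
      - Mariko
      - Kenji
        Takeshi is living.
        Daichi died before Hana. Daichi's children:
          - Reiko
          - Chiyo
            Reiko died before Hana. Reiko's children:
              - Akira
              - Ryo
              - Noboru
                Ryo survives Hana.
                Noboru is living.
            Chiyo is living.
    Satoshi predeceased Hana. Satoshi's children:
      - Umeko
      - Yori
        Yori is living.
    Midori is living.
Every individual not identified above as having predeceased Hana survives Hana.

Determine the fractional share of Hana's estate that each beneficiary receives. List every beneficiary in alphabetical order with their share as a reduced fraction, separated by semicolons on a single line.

Akira 1/96; Chiyo 1/32; Kenji 1/16; Mariko 1/16; Midori 1/4; Noboru 1/96; Ryo 1/96; Takeshi 1/16; Umeko 1/8; Yori 1/8; Yoshiko 1/4

There is no surviving spouse, so the entire estate passes to Hana's descendants per stirpes.
The estate is divided into 4 equal shares of 1/4 among Kaede, Yoshiko, Satoshi, Midori.
Kaede predeceased; the 1/4 allotted to Kaede's branch passes to Kaede's issue by representation.
The 1/4 is divided into 4 equal shares of 1/16 among Takeshi, Daichi, Mariko, Kenji.
Takeshi is living and takes 1/16.
Daichi predeceased; the 1/16 allotted to Daichi's branch passes to Daichi's issue by representation.
The 1/16 is divided into 2 equal shares of 1/32 among Reiko, Chiyo.
Reiko predeceased; the 1/32 allotted to Reiko's branch passes to Reiko's issue by representation.
The 1/32 is divided into 3 equal shares of 1/96 among Akira, Ryo, Noboru.
Akira is living and takes 1/96.
Ryo is living and takes 1/96.
Noboru is living and takes 1/96.
Chiyo is living and takes 1/32.
Mariko is living and takes 1/16.
Kenji is living and takes 1/16.
Yoshiko is living and takes 1/4.
Satoshi predeceased; the 1/4 allotted to Satoshi's branch passes to Satoshi's issue by representation.
The 1/4 is divided into 2 equal shares of 1/8 among Umeko, Yori.
Umeko is living and takes 1/8.
Yori is living and takes 1/8.
Midori is living and takes 1/4.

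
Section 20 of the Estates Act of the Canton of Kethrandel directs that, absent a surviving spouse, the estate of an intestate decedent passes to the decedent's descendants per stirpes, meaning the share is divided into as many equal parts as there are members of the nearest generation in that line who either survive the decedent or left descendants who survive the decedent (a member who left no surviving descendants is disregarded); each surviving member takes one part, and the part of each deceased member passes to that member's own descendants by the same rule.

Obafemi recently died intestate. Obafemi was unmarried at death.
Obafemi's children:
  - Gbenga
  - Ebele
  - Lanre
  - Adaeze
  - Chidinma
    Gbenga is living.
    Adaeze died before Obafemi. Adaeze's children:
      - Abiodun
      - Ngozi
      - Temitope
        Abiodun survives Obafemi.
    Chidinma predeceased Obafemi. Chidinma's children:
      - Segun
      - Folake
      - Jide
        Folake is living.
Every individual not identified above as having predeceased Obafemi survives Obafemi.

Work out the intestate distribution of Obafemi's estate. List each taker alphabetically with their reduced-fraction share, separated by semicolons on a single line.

There is no surviving spouse, so the entire estate passes to Obafemi's descendants per stirpes.
The estate is divided into 5 equal shares of 1/5 among Gbenga, Ebele, Lanre, Adaeze, Chidinma.
Gbenga is living and takes 1/5.
Ebele is living and takes 1/5.
Lanre is living and takes 1/5.
Adaeze predeceased; the 1/5 allotted to Adaeze's branch passes to Adaeze's issue by representation.
The 1/5 is divided into 3 equal shares of 1/15 among Abiodun, Ngozi, Temitope.
Abiodun is living and takes 1/15.
Ngozi is living and takes 1/15.
Temitope is living and takes 1/15.
Chidinma predeceased; the 1/5 allotted to Chidinma's branch passes to Chidinma's issue by representation.
The 1/5 is divided into 3 equal shares of 1/15 among Segun, Folake, Jide.
Segun is living and takes 1/15.
Folake is living and takes 1/15.
Jide is living and takes 1/15.

Abiodun 1/15; Ebele 1/5; Folake 1/15; Gbenga 1/5; Jide 1/15; Lanre 1/5; Ngozi 1/15; Segun 1/15; Temitope 1/15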